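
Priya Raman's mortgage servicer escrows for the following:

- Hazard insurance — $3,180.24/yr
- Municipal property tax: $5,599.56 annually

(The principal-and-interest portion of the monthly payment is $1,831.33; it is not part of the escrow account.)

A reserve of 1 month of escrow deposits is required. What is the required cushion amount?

$731.65

Hazard insurance = $3,180.24
Municipal property tax = $5,599.56
Total annual escrow = $8,779.80
Base monthly escrow = $8,779.80 / 12 = $731.65
Cushion = 1 × $731.65 = $731.65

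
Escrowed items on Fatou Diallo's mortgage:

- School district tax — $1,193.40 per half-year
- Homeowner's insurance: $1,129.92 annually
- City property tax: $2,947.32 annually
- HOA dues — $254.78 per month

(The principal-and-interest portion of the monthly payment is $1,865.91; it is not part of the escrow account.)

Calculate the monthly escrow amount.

School district tax = $1,193.40 × 2 = $2,386.80 annually
Homeowner's insurance = $1,129.92 annually
City property tax = $2,947.32 annually
HOA dues = $254.78 × 12 = $3,057.36 annually
Combined annual = $9,521.40
Monthly = $9,521.40 ÷ 12 = $793.45

$793.45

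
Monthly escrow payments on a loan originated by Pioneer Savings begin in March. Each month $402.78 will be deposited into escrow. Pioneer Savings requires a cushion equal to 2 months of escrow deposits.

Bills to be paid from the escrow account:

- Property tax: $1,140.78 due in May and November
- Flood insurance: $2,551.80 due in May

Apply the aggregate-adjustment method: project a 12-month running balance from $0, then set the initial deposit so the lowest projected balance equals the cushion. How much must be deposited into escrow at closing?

Cushion = 2 × $402.78 = $805.56
Trial balance (start $0, +$402.78 each month, − disbursements):
  Mar: +$402.78 → $402.78
  Apr: +$402.78 → $805.56
  May: +$402.78 − $3,692.58 → -$2,484.24
  Jun: +$402.78 → -$2,081.46
  Jul: +$402.78 → -$1,678.68
  Aug: +$402.78 → -$1,275.90
  Sep: +$402.78 → -$873.12
  Oct: +$402.78 → -$470.34
  Nov: +$402.78 − $1,140.78 → -$1,208.34
  Dec: +$402.78 → -$805.56
  Jan: +$402.78 → -$402.78
  Feb: +$402.78 → $0.00
Lowest trial balance = -$2,484.24 (May)
Initial deposit = cushion − low point = $805.56 − (-$2,484.24) = $3,289.80

$3,289.80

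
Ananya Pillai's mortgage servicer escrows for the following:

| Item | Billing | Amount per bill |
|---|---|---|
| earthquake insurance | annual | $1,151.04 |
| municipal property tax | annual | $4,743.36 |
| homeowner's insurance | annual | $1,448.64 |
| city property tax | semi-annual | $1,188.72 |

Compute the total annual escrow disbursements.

Earthquake insurance: $1,151.04/yr
Municipal property tax: $4,743.36/yr
Homeowner's insurance: $1,448.64/yr
City property tax: $1,188.72 × 2 = $2,377.44/yr
Annual escrow total = $1,151.04 + $4,743.36 + $1,448.64 + $2,377.44 = $9,720.48

$9,720.48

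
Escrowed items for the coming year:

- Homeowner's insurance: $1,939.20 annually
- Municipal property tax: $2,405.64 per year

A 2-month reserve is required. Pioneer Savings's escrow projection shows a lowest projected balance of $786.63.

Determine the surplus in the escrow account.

$62.49

Homeowner's insurance: $1,939.20 per year
Municipal property tax: $2,405.64 per year
Annual escrow total = $4,344.84
Per month = $4,344.84 / 12 = $362.07
Cushion = 2 × $362.07 = $724.14
Surplus = $786.63 − $724.14 = $62.49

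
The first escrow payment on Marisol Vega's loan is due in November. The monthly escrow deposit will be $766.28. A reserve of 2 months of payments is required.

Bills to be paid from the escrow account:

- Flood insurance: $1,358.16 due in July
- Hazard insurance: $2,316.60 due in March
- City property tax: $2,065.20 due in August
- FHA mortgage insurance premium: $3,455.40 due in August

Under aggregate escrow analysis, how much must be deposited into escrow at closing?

$3,065.12

Cushion = 2 × $766.28 = $1,532.56
Trial balance (start $0, +$766.28 each month, − disbursements):
  Nov: +$766.28 → $766.28
  Dec: +$766.28 → $1,532.56
  Jan: +$766.28 → $2,298.84
  Feb: +$766.28 → $3,065.12
  Mar: +$766.28 − $2,316.60 → $1,514.80
  Apr: +$766.28 → $2,281.08
  May: +$766.28 → $3,047.36
  Jun: +$766.28 → $3,813.64
  Jul: +$766.28 − $1,358.16 → $3,221.76
  Aug: +$766.28 − $5,520.60 → -$1,532.56
  Sep: +$766.28 → -$766.28
  Oct: +$766.28 → $0.00
Lowest trial balance = -$1,532.56 (Aug)
Initial deposit = cushion − low point = $1,532.56 − (-$1,532.56) = $3,065.12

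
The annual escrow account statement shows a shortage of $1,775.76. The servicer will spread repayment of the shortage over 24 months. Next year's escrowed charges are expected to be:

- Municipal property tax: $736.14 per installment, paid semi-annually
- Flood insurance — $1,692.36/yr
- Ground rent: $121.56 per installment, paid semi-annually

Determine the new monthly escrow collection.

Municipal property tax — $736.14 × 2 = $1,472.28
Flood insurance — $1,692.36
Ground rent — $121.56 × 2 = $243.12
Total annual escrow = $1,472.28 + $1,692.36 + $243.12 = $3,407.76
Monthly escrow = $3,407.76 / 12 = $283.98
Shortage per month = $1,775.76 ÷ 24 = $73.99
New monthly escrow = $283.98 + $73.99 = $357.97

$357.97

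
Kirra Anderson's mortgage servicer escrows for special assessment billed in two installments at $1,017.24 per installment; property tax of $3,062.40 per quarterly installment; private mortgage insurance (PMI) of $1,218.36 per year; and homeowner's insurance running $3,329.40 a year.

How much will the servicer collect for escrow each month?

$1,569.32

Special assessment = $1,017.24 × 2 = $2,034.48
Property tax = $3,062.40 × 4 = $12,249.60
Private mortgage insurance (PMI) = $1,218.36
Homeowner's insurance = $3,329.40
Annual escrow total = $2,034.48 + $12,249.60 + $1,218.36 + $3,329.40 = $18,831.84
Per month = $18,831.84 / 12 = $1,569.32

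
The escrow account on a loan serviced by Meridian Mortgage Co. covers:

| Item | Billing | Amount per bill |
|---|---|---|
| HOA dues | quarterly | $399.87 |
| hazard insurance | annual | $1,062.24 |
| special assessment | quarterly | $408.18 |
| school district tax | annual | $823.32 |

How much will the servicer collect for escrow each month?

$426.48

HOA dues = $399.87 × 4 = $1,599.48/yr
Hazard insurance = $1,062.24/yr
Special assessment = $408.18 × 4 = $1,632.72/yr
School district tax = $823.32/yr
Total per year = $1,599.48 + $1,062.24 + $1,632.72 + $823.32 = $5,117.76
Monthly escrow = $5,117.76 ÷ 12 = $426.48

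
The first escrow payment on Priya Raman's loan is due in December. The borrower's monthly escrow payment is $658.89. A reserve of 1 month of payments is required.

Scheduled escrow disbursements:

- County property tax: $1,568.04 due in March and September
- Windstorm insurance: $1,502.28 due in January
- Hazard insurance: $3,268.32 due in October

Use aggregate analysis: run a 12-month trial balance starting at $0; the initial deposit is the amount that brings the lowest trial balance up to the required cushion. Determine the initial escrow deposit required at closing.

$1,317.78

Cushion = 1 × $658.89 = $658.89
Trial balance (start $0, +$658.89 each month, − disbursements):
  Dec: +$658.89 → $658.89
  Jan: +$658.89 − $1,502.28 → -$184.50
  Feb: +$658.89 → $474.39
  Mar: +$658.89 − $1,568.04 → -$434.76
  Apr: +$658.89 → $224.13
  May: +$658.89 → $883.02
  Jun: +$658.89 → $1,541.91
  Jul: +$658.89 → $2,200.80
  Aug: +$658.89 → $2,859.69
  Sep: +$658.89 − $1,568.04 → $1,950.54
  Oct: +$658.89 − $3,268.32 → -$658.89
  Nov: +$658.89 → $0.00
Lowest trial balance = -$658.89 (Oct)
Initial deposit = cushion − low point = $658.89 − (-$658.89) = $1,317.78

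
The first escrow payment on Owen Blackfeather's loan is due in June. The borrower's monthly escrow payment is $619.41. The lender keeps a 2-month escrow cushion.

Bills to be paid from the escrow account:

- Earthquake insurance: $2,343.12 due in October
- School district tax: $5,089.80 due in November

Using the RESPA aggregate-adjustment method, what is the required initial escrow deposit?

Cushion = 2 × $619.41 = $1,238.82
Trial balance (start $0, +$619.41 each month, − disbursements):
  Jun: +$619.41 → $619.41
  Jul: +$619.41 → $1,238.82
  Aug: +$619.41 → $1,858.23
  Sep: +$619.41 → $2,477.64
  Oct: +$619.41 − $2,343.12 → $753.93
  Nov: +$619.41 − $5,089.80 → -$3,716.46
  Dec: +$619.41 → -$3,097.05
  Jan: +$619.41 → -$2,477.64
  Feb: +$619.41 → -$1,858.23
  Mar: +$619.41 → -$1,238.82
  Apr: +$619.41 → -$619.41
  May: +$619.41 → $0.00
Lowest trial balance = -$3,716.46 (Nov)
Initial deposit = cushion − low point = $1,238.82 − (-$3,716.46) = $4,955.28

$4,955.28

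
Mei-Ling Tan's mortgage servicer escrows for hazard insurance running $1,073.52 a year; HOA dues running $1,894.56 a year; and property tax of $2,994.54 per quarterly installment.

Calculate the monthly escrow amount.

$1,245.52

Hazard insurance — $1,073.52
HOA dues — $1,894.56
Property tax — $2,994.54 × 4 = $11,978.16
Yearly total = $1,073.52 + $1,894.56 + $11,978.16 = $14,946.24
Monthly escrow = $14,946.24 ÷ 12 = $1,245.52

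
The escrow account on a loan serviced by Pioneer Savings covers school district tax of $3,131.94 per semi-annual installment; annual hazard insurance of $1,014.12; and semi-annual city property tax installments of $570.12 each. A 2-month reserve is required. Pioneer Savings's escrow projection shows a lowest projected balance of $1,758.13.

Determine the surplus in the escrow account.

$355.09

School district tax: $3,131.94 × 2 = $6,263.88 per year
Hazard insurance: $1,014.12 per year
City property tax: $570.12 × 2 = $1,140.24 per year
Annual escrow total = $8,418.24
Per month = $8,418.24 ÷ 12 = $701.52
Required cushion = 2 × $701.52 = $1,403.04
Excess over cushion: $1,758.13 − $1,403.04 = $355.09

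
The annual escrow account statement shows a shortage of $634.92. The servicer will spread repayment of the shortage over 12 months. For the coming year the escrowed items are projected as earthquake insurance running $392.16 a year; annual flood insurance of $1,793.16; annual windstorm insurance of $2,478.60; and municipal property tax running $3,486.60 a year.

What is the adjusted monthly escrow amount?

$732.12

Earthquake insurance: $392.16/yr
Flood insurance: $1,793.16/yr
Windstorm insurance: $2,478.60/yr
Municipal property tax: $3,486.60/yr
Total annual escrow = $8,150.52
Base monthly escrow = $8,150.52 / 12 = $679.21
Shortage spread = $634.92 / 12 = $52.91/mo
Adjusted monthly = $679.21 + $52.91 = $732.12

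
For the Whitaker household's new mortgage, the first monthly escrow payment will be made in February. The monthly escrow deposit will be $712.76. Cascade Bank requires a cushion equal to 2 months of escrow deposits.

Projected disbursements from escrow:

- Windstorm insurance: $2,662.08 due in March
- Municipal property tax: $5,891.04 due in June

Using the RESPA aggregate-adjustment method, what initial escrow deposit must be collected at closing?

Cushion = 2 × $712.76 = $1,425.52
Trial balance (start $0, +$712.76 each month, − disbursements):
  Feb: +$712.76 → $712.76
  Mar: +$712.76 − $2,662.08 → -$1,236.56
  Apr: +$712.76 → -$523.80
  May: +$712.76 → $188.96
  Jun: +$712.76 − $5,891.04 → -$4,989.32
  Jul: +$712.76 → -$4,276.56
  Aug: +$712.76 → -$3,563.80
  Sep: +$712.76 → -$2,851.04
  Oct: +$712.76 → -$2,138.28
  Nov: +$712.76 → -$1,425.52
  Dec: +$712.76 → -$712.76
  Jan: +$712.76 → $0.00
Lowest trial balance = -$4,989.32 (Jun)
Initial deposit = cushion − low point = $1,425.52 − (-$4,989.32) = $6,414.84

$6,414.84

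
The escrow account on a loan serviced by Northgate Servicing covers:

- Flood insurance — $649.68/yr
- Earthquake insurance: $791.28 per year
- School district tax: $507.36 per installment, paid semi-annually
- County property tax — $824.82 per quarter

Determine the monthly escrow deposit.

Flood insurance = $649.68/yr
Earthquake insurance = $791.28/yr
School district tax = $507.36 × 2 = $1,014.72/yr
County property tax = $824.82 × 4 = $3,299.28/yr
Annual escrow total = $649.68 + $791.28 + $1,014.72 + $3,299.28 = $5,754.96
Base monthly escrow = $5,754.96 / 12 = $479.58

$479.58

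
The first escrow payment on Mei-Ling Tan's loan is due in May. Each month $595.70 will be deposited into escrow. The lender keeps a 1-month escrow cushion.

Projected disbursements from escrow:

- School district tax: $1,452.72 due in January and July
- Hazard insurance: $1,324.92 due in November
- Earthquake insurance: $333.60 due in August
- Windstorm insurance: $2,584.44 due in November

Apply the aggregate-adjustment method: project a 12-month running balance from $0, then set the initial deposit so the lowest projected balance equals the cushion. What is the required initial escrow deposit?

Cushion = 1 × $595.70 = $595.70
Trial balance (start $0, +$595.70 each month, − disbursements):
  May: +$595.70 → $595.70
  Jun: +$595.70 → $1,191.40
  Jul: +$595.70 − $1,452.72 → $334.38
  Aug: +$595.70 − $333.60 → $596.48
  Sep: +$595.70 → $1,192.18
  Oct: +$595.70 → $1,787.88
  Nov: +$595.70 − $3,909.36 → -$1,525.78
  Dec: +$595.70 → -$930.08
  Jan: +$595.70 − $1,452.72 → -$1,787.10
  Feb: +$595.70 → -$1,191.40
  Mar: +$595.70 → -$595.70
  Apr: +$595.70 → $0.00
Lowest trial balance = -$1,787.10 (Jan)
Initial deposit = cushion − low point = $595.70 − (-$1,787.10) = $2,382.80

$2,382.80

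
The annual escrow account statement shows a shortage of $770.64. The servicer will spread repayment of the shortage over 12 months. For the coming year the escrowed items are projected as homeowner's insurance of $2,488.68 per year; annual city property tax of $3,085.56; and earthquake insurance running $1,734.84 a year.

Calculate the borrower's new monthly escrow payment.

Homeowner's insurance — $2,488.68 annually
City property tax — $3,085.56 annually
Earthquake insurance — $1,734.84 annually
Total per year = $7,309.08
Per month = $7,309.08 / 12 = $609.09
Monthly shortage recovery: $770.64 / 12 = $64.22
New monthly escrow = $609.09 + $64.22 = $673.31

$673.31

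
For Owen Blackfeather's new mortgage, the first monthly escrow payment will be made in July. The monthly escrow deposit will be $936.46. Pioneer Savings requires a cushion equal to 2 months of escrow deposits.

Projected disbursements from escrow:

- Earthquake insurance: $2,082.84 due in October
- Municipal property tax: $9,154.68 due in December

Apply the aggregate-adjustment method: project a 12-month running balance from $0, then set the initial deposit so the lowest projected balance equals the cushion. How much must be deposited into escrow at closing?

Cushion = 2 × $936.46 = $1,872.92
Trial balance (start $0, +$936.46 each month, − disbursements):
  Jul: +$936.46 → $936.46
  Aug: +$936.46 → $1,872.92
  Sep: +$936.46 → $2,809.38
  Oct: +$936.46 − $2,082.84 → $1,663.00
  Nov: +$936.46 → $2,599.46
  Dec: +$936.46 − $9,154.68 → -$5,618.76
  Jan: +$936.46 → -$4,682.30
  Feb: +$936.46 → -$3,745.84
  Mar: +$936.46 → -$2,809.38
  Apr: +$936.46 → -$1,872.92
  May: +$936.46 → -$936.46
  Jun: +$936.46 → $0.00
Lowest trial balance = -$5,618.76 (Dec)
Initial deposit = cushion − low point = $1,872.92 − (-$5,618.76) = $7,491.68

$7,491.68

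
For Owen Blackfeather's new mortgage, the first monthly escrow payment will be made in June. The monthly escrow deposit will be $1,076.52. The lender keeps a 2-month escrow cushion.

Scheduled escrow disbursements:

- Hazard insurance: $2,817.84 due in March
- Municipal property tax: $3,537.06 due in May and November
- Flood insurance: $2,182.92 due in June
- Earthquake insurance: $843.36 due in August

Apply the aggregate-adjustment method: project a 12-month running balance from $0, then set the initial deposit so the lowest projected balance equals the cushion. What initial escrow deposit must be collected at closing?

Cushion = 2 × $1,076.52 = $2,153.04
Trial balance (start $0, +$1,076.52 each month, − disbursements):
  Jun: +$1,076.52 − $2,182.92 → -$1,106.40
  Jul: +$1,076.52 → -$29.88
  Aug: +$1,076.52 − $843.36 → $203.28
  Sep: +$1,076.52 → $1,279.80
  Oct: +$1,076.52 → $2,356.32
  Nov: +$1,076.52 − $3,537.06 → -$104.22
  Dec: +$1,076.52 → $972.30
  Jan: +$1,076.52 → $2,048.82
  Feb: +$1,076.52 → $3,125.34
  Mar: +$1,076.52 − $2,817.84 → $1,384.02
  Apr: +$1,076.52 → $2,460.54
  May: +$1,076.52 − $3,537.06 → $0.00
Lowest trial balance = -$1,106.40 (Jun)
Initial deposit = cushion − low point = $2,153.04 − (-$1,106.40) = $3,259.44

$3,259.44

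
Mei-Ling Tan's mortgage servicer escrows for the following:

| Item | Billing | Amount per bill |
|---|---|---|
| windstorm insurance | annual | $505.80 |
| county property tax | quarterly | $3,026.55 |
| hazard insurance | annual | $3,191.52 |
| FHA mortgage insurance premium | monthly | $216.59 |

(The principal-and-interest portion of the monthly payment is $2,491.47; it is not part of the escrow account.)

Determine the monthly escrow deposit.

$1,533.55

Windstorm insurance: $505.80 annually
County property tax: $3,026.55 × 4 = $12,106.20 annually
Hazard insurance: $3,191.52 annually
FHA mortgage insurance premium: $216.59 × 12 = $2,599.08 annually
Total annual escrow = $505.80 + $12,106.20 + $3,191.52 + $2,599.08 = $18,402.60
Monthly escrow = $18,402.60 ÷ 12 = $1,533.55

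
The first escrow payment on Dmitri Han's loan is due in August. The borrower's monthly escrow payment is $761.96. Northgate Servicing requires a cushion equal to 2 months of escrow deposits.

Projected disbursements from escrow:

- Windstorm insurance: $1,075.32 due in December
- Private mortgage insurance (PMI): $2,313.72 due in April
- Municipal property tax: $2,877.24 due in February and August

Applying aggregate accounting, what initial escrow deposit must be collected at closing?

$3,809.80

Cushion = 2 × $761.96 = $1,523.92
Trial balance (start $0, +$761.96 each month, − disbursements):
  Aug: +$761.96 − $2,877.24 → -$2,115.28
  Sep: +$761.96 → -$1,353.32
  Oct: +$761.96 → -$591.36
  Nov: +$761.96 → $170.60
  Dec: +$761.96 − $1,075.32 → -$142.76
  Jan: +$761.96 → $619.20
  Feb: +$761.96 − $2,877.24 → -$1,496.08
  Mar: +$761.96 → -$734.12
  Apr: +$761.96 − $2,313.72 → -$2,285.88
  May: +$761.96 → -$1,523.92
  Jun: +$761.96 → -$761.96
  Jul: +$761.96 → $0.00
Lowest trial balance = -$2,285.88 (Apr)
Initial deposit = cushion − low point = $1,523.92 − (-$2,285.88) = $3,809.80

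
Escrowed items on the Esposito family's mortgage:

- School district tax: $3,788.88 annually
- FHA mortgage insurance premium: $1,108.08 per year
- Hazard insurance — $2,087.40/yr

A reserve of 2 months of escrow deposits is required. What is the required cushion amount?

$1,164.06

School district tax: $3,788.88
FHA mortgage insurance premium: $1,108.08
Hazard insurance: $2,087.40
Yearly total = $6,984.36
Base monthly escrow = $6,984.36 ÷ 12 = $582.03
Reserve = 2 × $582.03 = $1,164.06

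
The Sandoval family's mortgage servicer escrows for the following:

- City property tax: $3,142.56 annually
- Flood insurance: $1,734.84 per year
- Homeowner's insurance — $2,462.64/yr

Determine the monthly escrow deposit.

City property tax = $3,142.56
Flood insurance = $1,734.84
Homeowner's insurance = $2,462.64
Total per year = $7,340.04
Monthly = $7,340.04 / 12 = $611.67

$611.67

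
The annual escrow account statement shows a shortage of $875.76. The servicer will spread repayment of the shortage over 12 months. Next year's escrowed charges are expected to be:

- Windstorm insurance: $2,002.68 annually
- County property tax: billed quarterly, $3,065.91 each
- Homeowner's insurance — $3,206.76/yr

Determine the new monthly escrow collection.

Windstorm insurance = $2,002.68
County property tax = $3,065.91 × 4 = $12,263.64
Homeowner's insurance = $3,206.76
Combined annual = $17,473.08
Monthly = $17,473.08 ÷ 12 = $1,456.09
Monthly shortage recovery: $875.76 / 12 = $72.98
New monthly escrow = $1,456.09 + $72.98 = $1,529.07

$1,529.07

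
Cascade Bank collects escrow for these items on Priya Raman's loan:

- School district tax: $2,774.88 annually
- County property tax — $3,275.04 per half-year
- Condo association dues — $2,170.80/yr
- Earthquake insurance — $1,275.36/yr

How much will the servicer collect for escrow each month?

$1,064.26

School district tax — $2,774.88/yr
County property tax — $3,275.04 × 2 = $6,550.08/yr
Condo association dues — $2,170.80/yr
Earthquake insurance — $1,275.36/yr
Yearly total = $12,771.12
Monthly escrow = $12,771.12 ÷ 12 = $1,064.26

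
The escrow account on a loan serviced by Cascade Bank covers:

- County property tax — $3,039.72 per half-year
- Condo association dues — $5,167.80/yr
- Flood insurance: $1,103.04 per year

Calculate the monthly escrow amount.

$1,029.19

County property tax — $3,039.72 × 2 = $6,079.44 per year
Condo association dues — $5,167.80 per year
Flood insurance — $1,103.04 per year
Total annual escrow = $6,079.44 + $5,167.80 + $1,103.04 = $12,350.28
Monthly = $12,350.28 ÷ 12 = $1,029.19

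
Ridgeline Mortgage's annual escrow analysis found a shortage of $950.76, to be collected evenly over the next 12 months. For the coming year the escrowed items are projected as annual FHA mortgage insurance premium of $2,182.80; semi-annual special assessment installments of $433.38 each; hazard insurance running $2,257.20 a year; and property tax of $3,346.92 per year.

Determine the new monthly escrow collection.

$800.37

FHA mortgage insurance premium — $2,182.80 annually
Special assessment — $433.38 × 2 = $866.76 annually
Hazard insurance — $2,257.20 annually
Property tax — $3,346.92 annually
Yearly total = $8,653.68
Base monthly escrow = $8,653.68 / 12 = $721.14
Shortage per month = $950.76 / 12 = $79.23
New monthly escrow = $721.14 + $79.23 = $800.37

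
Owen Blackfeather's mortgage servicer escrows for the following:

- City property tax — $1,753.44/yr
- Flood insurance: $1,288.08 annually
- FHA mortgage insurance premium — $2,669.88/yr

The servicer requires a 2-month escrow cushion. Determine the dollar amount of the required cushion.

City property tax — $1,753.44 annually
Flood insurance — $1,288.08 annually
FHA mortgage insurance premium — $2,669.88 annually
Total per year = $1,753.44 + $1,288.08 + $2,669.88 = $5,711.40
Per month = $5,711.40 / 12 = $475.95
Reserve = 2 × $475.95 = $951.90

$951.90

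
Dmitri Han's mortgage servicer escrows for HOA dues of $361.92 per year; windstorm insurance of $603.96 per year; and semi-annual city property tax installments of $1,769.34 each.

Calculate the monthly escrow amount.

HOA dues: $361.92/yr
Windstorm insurance: $603.96/yr
City property tax: $1,769.34 × 2 = $3,538.68/yr
Total per year = $361.92 + $603.96 + $3,538.68 = $4,504.56
Per month = $4,504.56 ÷ 12 = $375.38

$375.38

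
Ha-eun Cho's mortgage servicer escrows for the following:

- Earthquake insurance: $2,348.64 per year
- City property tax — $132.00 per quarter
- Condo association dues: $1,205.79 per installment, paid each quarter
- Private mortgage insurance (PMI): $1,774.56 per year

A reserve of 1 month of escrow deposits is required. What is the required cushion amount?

Earthquake insurance = $2,348.64/yr
City property tax = $132.00 × 4 = $528.00/yr
Condo association dues = $1,205.79 × 4 = $4,823.16/yr
Private mortgage insurance (PMI) = $1,774.56/yr
Combined annual = $9,474.36
Per month = $9,474.36 ÷ 12 = $789.53
Reserve = 1 × $789.53 = $789.53

$789.53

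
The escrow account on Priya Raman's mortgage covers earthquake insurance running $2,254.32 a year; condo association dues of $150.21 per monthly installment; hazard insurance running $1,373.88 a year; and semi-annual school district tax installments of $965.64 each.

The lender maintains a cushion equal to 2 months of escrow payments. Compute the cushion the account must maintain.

$1,227.00

Earthquake insurance = $2,254.32 annually
Condo association dues = $150.21 × 12 = $1,802.52 annually
Hazard insurance = $1,373.88 annually
School district tax = $965.64 × 2 = $1,931.28 annually
Combined annual = $2,254.32 + $1,802.52 + $1,373.88 + $1,931.28 = $7,362.00
Monthly = $7,362.00 ÷ 12 = $613.50
Cushion = 2 × $613.50 = $1,227.00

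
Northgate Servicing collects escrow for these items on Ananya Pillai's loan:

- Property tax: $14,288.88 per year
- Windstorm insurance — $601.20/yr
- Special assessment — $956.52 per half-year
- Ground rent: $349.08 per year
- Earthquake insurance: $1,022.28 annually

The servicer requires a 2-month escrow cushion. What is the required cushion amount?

$3,029.08

Property tax = $14,288.88 per year
Windstorm insurance = $601.20 per year
Special assessment = $956.52 × 2 = $1,913.04 per year
Ground rent = $349.08 per year
Earthquake insurance = $1,022.28 per year
Combined annual = $14,288.88 + $601.20 + $1,913.04 + $349.08 + $1,022.28 = $18,174.48
Per month = $18,174.48 / 12 = $1,514.54
Cushion = 2 × $1,514.54 = $3,029.08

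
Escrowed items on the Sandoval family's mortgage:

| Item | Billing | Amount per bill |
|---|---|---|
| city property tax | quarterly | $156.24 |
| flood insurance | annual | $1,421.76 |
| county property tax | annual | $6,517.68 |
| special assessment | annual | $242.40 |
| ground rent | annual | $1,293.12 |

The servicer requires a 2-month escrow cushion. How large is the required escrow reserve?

$1,683.32

City property tax — $156.24 × 4 = $624.96
Flood insurance — $1,421.76
County property tax — $6,517.68
Special assessment — $242.40
Ground rent — $1,293.12
Combined annual = $624.96 + $1,421.76 + $6,517.68 + $242.40 + $1,293.12 = $10,099.92
Monthly = $10,099.92 ÷ 12 = $841.66
Cushion = 2 × $841.66 = $1,683.32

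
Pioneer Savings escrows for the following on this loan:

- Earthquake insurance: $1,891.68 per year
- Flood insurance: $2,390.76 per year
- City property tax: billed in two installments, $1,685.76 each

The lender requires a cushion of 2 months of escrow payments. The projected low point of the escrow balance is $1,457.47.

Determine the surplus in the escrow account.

$181.81

Earthquake insurance: $1,891.68/yr
Flood insurance: $2,390.76/yr
City property tax: $1,685.76 × 2 = $3,371.52/yr
Yearly total = $7,653.96
Per month = $7,653.96 ÷ 12 = $637.83
Cushion = 2 × $637.83 = $1,275.66
Excess over cushion: $1,457.47 − $1,275.66 = $181.81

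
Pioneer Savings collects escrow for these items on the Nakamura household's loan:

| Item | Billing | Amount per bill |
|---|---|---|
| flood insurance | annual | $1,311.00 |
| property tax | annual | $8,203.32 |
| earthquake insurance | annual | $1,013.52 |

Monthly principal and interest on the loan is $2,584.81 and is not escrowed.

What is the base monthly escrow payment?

$877.32

Flood insurance — $1,311.00 per year
Property tax — $8,203.32 per year
Earthquake insurance — $1,013.52 per year
Annual escrow total = $10,527.84
Monthly = $10,527.84 ÷ 12 = $877.32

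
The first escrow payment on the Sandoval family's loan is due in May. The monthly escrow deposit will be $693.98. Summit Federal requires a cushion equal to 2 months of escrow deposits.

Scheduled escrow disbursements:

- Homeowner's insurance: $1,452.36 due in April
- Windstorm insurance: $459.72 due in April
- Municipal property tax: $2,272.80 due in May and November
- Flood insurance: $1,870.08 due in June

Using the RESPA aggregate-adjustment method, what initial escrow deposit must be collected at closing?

$4,142.88

Cushion = 2 × $693.98 = $1,387.96
Trial balance (start $0, +$693.98 each month, − disbursements):
  May: +$693.98 − $2,272.80 → -$1,578.82
  Jun: +$693.98 − $1,870.08 → -$2,754.92
  Jul: +$693.98 → -$2,060.94
  Aug: +$693.98 → -$1,366.96
  Sep: +$693.98 → -$672.98
  Oct: +$693.98 → $21.00
  Nov: +$693.98 − $2,272.80 → -$1,557.82
  Dec: +$693.98 → -$863.84
  Jan: +$693.98 → -$169.86
  Feb: +$693.98 → $524.12
  Mar: +$693.98 → $1,218.10
  Apr: +$693.98 − $1,912.08 → $0.00
Lowest trial balance = -$2,754.92 (Jun)
Initial deposit = cushion − low point = $1,387.96 − (-$2,754.92) = $4,142.88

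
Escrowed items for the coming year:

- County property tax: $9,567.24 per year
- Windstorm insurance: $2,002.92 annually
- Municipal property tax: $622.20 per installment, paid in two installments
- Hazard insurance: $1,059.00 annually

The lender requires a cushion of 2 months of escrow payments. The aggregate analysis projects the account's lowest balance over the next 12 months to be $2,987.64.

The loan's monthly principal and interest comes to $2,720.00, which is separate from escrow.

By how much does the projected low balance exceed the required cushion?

County property tax = $9,567.24/yr
Windstorm insurance = $2,002.92/yr
Municipal property tax = $622.20 × 2 = $1,244.40/yr
Hazard insurance = $1,059.00/yr
Combined annual = $9,567.24 + $2,002.92 + $1,244.40 + $1,059.00 = $13,873.56
Per month = $13,873.56 ÷ 12 = $1,156.13
Cushion = 2 × $1,156.13 = $2,312.26
Excess over cushion: $2,987.64 − $2,312.26 = $675.38

$675.38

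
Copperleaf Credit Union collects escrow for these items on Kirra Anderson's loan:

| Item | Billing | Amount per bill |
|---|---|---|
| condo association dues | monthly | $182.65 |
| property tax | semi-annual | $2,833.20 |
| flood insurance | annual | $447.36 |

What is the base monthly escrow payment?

Condo association dues = $182.65 × 12 = $2,191.80/yr
Property tax = $2,833.20 × 2 = $5,666.40/yr
Flood insurance = $447.36/yr
Total per year = $2,191.80 + $5,666.40 + $447.36 = $8,305.56
Per month = $8,305.56 / 12 = $692.13

$692.13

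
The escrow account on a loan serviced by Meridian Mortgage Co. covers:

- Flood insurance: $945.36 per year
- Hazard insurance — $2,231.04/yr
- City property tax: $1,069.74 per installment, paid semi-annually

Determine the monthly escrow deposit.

$442.99

Flood insurance = $945.36/yr
Hazard insurance = $2,231.04/yr
City property tax = $1,069.74 × 2 = $2,139.48/yr
Annual escrow total = $945.36 + $2,231.04 + $2,139.48 = $5,315.88
Per month = $5,315.88 / 12 = $442.99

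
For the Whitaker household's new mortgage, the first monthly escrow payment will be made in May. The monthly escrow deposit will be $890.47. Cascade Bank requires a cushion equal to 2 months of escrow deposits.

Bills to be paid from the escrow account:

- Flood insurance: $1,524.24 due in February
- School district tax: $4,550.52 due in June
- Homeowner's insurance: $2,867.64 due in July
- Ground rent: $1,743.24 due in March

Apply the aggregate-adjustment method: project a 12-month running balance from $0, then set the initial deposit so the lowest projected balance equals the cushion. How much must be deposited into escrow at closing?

$6,527.69

Cushion = 2 × $890.47 = $1,780.94
Trial balance (start $0, +$890.47 each month, − disbursements):
  May: +$890.47 → $890.47
  Jun: +$890.47 − $4,550.52 → -$2,769.58
  Jul: +$890.47 − $2,867.64 → -$4,746.75
  Aug: +$890.47 → -$3,856.28
  Sep: +$890.47 → -$2,965.81
  Oct: +$890.47 → -$2,075.34
  Nov: +$890.47 → -$1,184.87
  Dec: +$890.47 → -$294.40
  Jan: +$890.47 → $596.07
  Feb: +$890.47 − $1,524.24 → -$37.70
  Mar: +$890.47 − $1,743.24 → -$890.47
  Apr: +$890.47 → $0.00
Lowest trial balance = -$4,746.75 (Jul)
Initial deposit = cushion − low point = $1,780.94 − (-$4,746.75) = $6,527.69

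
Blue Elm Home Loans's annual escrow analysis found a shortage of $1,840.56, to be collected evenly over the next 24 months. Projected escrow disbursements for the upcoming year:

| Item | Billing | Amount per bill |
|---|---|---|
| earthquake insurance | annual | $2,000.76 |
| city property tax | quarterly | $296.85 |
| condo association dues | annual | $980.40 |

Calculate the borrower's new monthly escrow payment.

Earthquake insurance — $2,000.76 annually
City property tax — $296.85 × 4 = $1,187.40 annually
Condo association dues — $980.40 annually
Total per year = $2,000.76 + $1,187.40 + $980.40 = $4,168.56
Monthly escrow = $4,168.56 / 12 = $347.38
Shortage per month = $1,840.56 ÷ 24 = $76.69
Adjusted monthly = $347.38 + $76.69 = $424.07

$424.07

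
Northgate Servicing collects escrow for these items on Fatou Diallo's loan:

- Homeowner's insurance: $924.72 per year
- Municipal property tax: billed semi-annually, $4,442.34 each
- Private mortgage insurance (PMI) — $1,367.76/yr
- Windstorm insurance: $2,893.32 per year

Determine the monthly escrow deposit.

$1,172.54

Homeowner's insurance: $924.72 annually
Municipal property tax: $4,442.34 × 2 = $8,884.68 annually
Private mortgage insurance (PMI): $1,367.76 annually
Windstorm insurance: $2,893.32 annually
Annual escrow total = $14,070.48
Base monthly escrow = $14,070.48 / 12 = $1,172.54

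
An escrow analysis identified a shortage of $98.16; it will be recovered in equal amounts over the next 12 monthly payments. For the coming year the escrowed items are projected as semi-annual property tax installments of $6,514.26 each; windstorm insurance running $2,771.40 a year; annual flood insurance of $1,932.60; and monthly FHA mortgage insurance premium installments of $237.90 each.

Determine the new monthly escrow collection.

Property tax = $6,514.26 × 2 = $13,028.52
Windstorm insurance = $2,771.40
Flood insurance = $1,932.60
FHA mortgage insurance premium = $237.90 × 12 = $2,854.80
Annual escrow total = $20,587.32
Monthly = $20,587.32 ÷ 12 = $1,715.61
Monthly shortage recovery: $98.16 ÷ 12 = $8.18
New monthly escrow = $1,715.61 + $8.18 = $1,723.79

$1,723.79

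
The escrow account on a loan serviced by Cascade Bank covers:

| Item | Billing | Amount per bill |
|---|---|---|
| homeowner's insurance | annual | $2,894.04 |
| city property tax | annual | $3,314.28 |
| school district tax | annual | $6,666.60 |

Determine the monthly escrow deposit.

$1,072.91

Homeowner's insurance — $2,894.04
City property tax — $3,314.28
School district tax — $6,666.60
Yearly total = $2,894.04 + $3,314.28 + $6,666.60 = $12,874.92
Per month = $12,874.92 / 12 = $1,072.91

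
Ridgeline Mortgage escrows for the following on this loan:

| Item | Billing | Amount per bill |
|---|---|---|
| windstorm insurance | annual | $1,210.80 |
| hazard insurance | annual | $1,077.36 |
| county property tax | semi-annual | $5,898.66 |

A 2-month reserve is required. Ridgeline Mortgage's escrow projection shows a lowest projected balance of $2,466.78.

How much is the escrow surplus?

Windstorm insurance = $1,210.80 per year
Hazard insurance = $1,077.36 per year
County property tax = $5,898.66 × 2 = $11,797.32 per year
Combined annual = $1,210.80 + $1,077.36 + $11,797.32 = $14,085.48
Per month = $14,085.48 / 12 = $1,173.79
Required cushion = 2 × $1,173.79 = $2,347.58
Excess over cushion: $2,466.78 − $2,347.58 = $119.20

$119.20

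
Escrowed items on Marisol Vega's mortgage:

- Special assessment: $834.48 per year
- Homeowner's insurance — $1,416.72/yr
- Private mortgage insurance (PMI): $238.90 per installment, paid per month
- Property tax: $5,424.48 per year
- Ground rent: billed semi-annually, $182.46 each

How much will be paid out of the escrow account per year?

$10,907.40

Special assessment = $834.48
Homeowner's insurance = $1,416.72
Private mortgage insurance (PMI) = $238.90 × 12 = $2,866.80
Property tax = $5,424.48
Ground rent = $182.46 × 2 = $364.92
Annual escrow total = $834.48 + $1,416.72 + $2,866.80 + $5,424.48 + $364.92 = $10,907.40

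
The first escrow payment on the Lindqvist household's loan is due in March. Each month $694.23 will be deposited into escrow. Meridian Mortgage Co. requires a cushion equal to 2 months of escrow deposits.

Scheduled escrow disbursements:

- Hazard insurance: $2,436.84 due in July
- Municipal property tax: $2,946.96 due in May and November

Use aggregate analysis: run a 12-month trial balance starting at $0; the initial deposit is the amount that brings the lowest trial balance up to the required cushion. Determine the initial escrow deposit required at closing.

Cushion = 2 × $694.23 = $1,388.46
Trial balance (start $0, +$694.23 each month, − disbursements):
  Mar: +$694.23 → $694.23
  Apr: +$694.23 → $1,388.46
  May: +$694.23 − $2,946.96 → -$864.27
  Jun: +$694.23 → -$170.04
  Jul: +$694.23 − $2,436.84 → -$1,912.65
  Aug: +$694.23 → -$1,218.42
  Sep: +$694.23 → -$524.19
  Oct: +$694.23 → $170.04
  Nov: +$694.23 − $2,946.96 → -$2,082.69
  Dec: +$694.23 → -$1,388.46
  Jan: +$694.23 → -$694.23
  Feb: +$694.23 → $0.00
Lowest trial balance = -$2,082.69 (Nov)
Initial deposit = cushion − low point = $1,388.46 − (-$2,082.69) = $3,471.15

$3,471.15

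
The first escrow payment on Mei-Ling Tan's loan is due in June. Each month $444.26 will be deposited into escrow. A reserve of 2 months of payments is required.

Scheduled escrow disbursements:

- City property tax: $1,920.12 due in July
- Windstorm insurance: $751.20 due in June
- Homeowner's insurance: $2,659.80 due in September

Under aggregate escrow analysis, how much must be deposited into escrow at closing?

$4,442.60

Cushion = 2 × $444.26 = $888.52
Trial balance (start $0, +$444.26 each month, − disbursements):
  Jun: +$444.26 − $751.20 → -$306.94
  Jul: +$444.26 − $1,920.12 → -$1,782.80
  Aug: +$444.26 → -$1,338.54
  Sep: +$444.26 − $2,659.80 → -$3,554.08
  Oct: +$444.26 → -$3,109.82
  Nov: +$444.26 → -$2,665.56
  Dec: +$444.26 → -$2,221.30
  Jan: +$444.26 → -$1,777.04
  Feb: +$444.26 → -$1,332.78
  Mar: +$444.26 → -$888.52
  Apr: +$444.26 → -$444.26
  May: +$444.26 → $0.00
Lowest trial balance = -$3,554.08 (Sep)
Initial deposit = cushion − low point = $888.52 − (-$3,554.08) = $4,442.60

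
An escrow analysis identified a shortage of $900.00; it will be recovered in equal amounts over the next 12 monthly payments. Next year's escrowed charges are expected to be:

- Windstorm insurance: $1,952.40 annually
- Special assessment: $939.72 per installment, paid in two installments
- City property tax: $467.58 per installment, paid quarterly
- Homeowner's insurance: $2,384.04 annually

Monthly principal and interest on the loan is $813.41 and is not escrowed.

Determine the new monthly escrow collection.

$748.85

Windstorm insurance = $1,952.40 annually
Special assessment = $939.72 × 2 = $1,879.44 annually
City property tax = $467.58 × 4 = $1,870.32 annually
Homeowner's insurance = $2,384.04 annually
Total annual escrow = $1,952.40 + $1,879.44 + $1,870.32 + $2,384.04 = $8,086.20
Base monthly escrow = $8,086.20 / 12 = $673.85
Shortage spread = $900.00 ÷ 12 = $75.00/mo
New monthly escrow = $673.85 + $75.00 = $748.85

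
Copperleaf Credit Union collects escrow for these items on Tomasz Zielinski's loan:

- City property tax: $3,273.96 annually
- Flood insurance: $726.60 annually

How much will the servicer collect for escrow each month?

City property tax — $3,273.96 annually
Flood insurance — $726.60 annually
Combined annual = $3,273.96 + $726.60 = $4,000.56
Monthly = $4,000.56 / 12 = $333.38

$333.38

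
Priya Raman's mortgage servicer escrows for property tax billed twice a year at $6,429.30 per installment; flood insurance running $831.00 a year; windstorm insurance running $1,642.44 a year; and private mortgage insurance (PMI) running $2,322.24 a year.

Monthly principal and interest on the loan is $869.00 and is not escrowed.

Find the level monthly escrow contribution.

Property tax — $6,429.30 × 2 = $12,858.60
Flood insurance — $831.00
Windstorm insurance — $1,642.44
Private mortgage insurance (PMI) — $2,322.24
Total per year = $12,858.60 + $831.00 + $1,642.44 + $2,322.24 = $17,654.28
Base monthly escrow = $17,654.28 ÷ 12 = $1,471.19

$1,471.19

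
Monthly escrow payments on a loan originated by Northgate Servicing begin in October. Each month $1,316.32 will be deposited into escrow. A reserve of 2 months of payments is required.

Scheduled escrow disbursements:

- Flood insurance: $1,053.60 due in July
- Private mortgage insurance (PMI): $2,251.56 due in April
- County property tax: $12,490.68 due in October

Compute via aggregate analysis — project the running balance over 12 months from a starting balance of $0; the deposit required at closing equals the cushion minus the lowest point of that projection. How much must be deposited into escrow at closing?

Cushion = 2 × $1,316.32 = $2,632.64
Trial balance (start $0, +$1,316.32 each month, − disbursements):
  Oct: +$1,316.32 − $12,490.68 → -$11,174.36
  Nov: +$1,316.32 → -$9,858.04
  Dec: +$1,316.32 → -$8,541.72
  Jan: +$1,316.32 → -$7,225.40
  Feb: +$1,316.32 → -$5,909.08
  Mar: +$1,316.32 → -$4,592.76
  Apr: +$1,316.32 − $2,251.56 → -$5,528.00
  May: +$1,316.32 → -$4,211.68
  Jun: +$1,316.32 → -$2,895.36
  Jul: +$1,316.32 − $1,053.60 → -$2,632.64
  Aug: +$1,316.32 → -$1,316.32
  Sep: +$1,316.32 → $0.00
Lowest trial balance = -$11,174.36 (Oct)
Initial deposit = cushion − low point = $2,632.64 − (-$11,174.36) = $13,807.00

$13,807.00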